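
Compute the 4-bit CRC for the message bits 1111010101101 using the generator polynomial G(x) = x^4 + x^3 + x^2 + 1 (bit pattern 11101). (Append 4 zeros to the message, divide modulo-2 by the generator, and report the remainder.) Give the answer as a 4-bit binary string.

Append 4 zeros: 11110101011010000. Divide by 11101 (XOR where the leading bit is 1):
  pos 0: 11110 XOR 11101 = 00011
  pos 3: 11101 XOR 11101 = 00000
  pos 9: 11010 XOR 11101 = 00111
  pos 11: 11100 XOR 11101 = 00001
Remainder (last 4 bits) = 0010. This is the CRC / FCS.

0010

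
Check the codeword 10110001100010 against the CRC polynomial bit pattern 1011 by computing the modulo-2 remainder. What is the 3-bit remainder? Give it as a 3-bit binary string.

Modulo-2 division of 10110001100010 by 1011:
  pos 0: 1011 XOR 1011 = 0000
  pos 7: 1100 XOR 1011 = 0111
  pos 8: 1110 XOR 1011 = 0101
  pos 9: 1011 XOR 1011 = 0000
Remainder = 000 (zero — the frame passes the CRC check).

000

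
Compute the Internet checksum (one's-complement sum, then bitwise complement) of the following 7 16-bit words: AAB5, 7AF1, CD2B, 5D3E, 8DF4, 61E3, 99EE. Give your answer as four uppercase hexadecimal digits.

2628

One's-complement addition (fold any carry out of bit 15 back into bit 0):
  0xAAB5 + 0x7AF1 = 0x125A6 → wrap carry → 0x25A7
  0x25A7 + 0xCD2B = 0x0F2D2
  0xF2D2 + 0x5D3E = 0x15010 → wrap carry → 0x5011
  0x5011 + 0x8DF4 = 0x0DE05
  0xDE05 + 0x61E3 = 0x13FE8 → wrap carry → 0x3FE9
  0x3FE9 + 0x99EE = 0x0D9D7
One's-complement sum = 0xD9D7.
Checksum = ~0xD9D7 & 0xFFFF = 0x2628.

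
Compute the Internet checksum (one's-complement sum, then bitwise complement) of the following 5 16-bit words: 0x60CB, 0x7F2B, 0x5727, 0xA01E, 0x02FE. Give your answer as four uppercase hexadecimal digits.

One's-complement addition (fold any carry out of bit 15 back into bit 0):
  0x60CB + 0x7F2B = 0x0DFF6
  0xDFF6 + 0x5727 = 0x1371D → wrap carry → 0x371E
  0x371E + 0xA01E = 0x0D73C
  0xD73C + 0x02FE = 0x0DA3A
One's-complement sum = 0xDA3A.
Checksum = ~0xDA3A & 0xFFFF = 0x25C5.

25C5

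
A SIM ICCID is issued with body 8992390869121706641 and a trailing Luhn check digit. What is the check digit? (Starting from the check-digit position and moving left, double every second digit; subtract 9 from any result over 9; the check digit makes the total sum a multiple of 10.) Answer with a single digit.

0

Partial digits right→left: 1 4 6 6 0 7 1 2 1 9 6 8 0 9 3 2 9 9 8
Double every second digit counting from the check-digit position (so the 1st, 3rd, 5th, ... of the partial from the right).
  doubled (with −9 where >9): 2 3 0 2 2 3 0 6 9 7 → sum 34
  kept as-is: 4 6 7 2 9 8 9 2 9 → sum 56
Total = 34 + 56 = 90.
Check digit = (10 − (90 mod 10)) mod 10 = 0.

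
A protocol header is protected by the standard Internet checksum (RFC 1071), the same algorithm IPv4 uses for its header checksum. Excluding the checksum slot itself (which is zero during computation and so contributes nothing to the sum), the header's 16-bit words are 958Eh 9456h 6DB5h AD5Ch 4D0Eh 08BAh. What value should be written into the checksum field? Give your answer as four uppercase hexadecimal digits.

One's-complement addition (fold any carry out of bit 15 back into bit 0):
  0x958E + 0x9456 = 0x129E4 → wrap carry → 0x29E5
  0x29E5 + 0x6DB5 = 0x0979A
  0x979A + 0xAD5C = 0x144F6 → wrap carry → 0x44F7
  0x44F7 + 0x4D0E = 0x09205
  0x9205 + 0x08BA = 0x09ABF
One's-complement sum = 0x9ABF.
Checksum = ~0x9ABF & 0xFFFF = 0x6540.

6540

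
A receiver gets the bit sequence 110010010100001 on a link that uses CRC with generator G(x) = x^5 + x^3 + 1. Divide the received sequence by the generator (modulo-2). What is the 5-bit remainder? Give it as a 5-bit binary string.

00000

Modulo-2 division of 110010010100001 by 101001:
  pos 0: 110010 XOR 101001 = 011011
  pos 1: 110110 XOR 101001 = 011111
  pos 2: 111111 XOR 101001 = 010110
  pos 3: 101100 XOR 101001 = 000101
  pos 6: 101100 XOR 101001 = 000101
  pos 9: 101001 XOR 101001 = 000000
Remainder = 00000 (zero — the frame passes the CRC check).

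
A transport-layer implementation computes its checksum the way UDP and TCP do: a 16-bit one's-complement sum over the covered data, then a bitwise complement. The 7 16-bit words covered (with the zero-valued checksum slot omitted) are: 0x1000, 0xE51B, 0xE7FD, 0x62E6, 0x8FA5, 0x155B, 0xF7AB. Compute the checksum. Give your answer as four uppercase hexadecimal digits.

2353

One's-complement addition (fold any carry out of bit 15 back into bit 0):
  0x1000 + 0xE51B = 0x0F51B
  0xF51B + 0xE7FD = 0x1DD18 → wrap carry → 0xDD19
  0xDD19 + 0x62E6 = 0x13FFF → wrap carry → 0x4000
  0x4000 + 0x8FA5 = 0x0CFA5
  0xCFA5 + 0x155B = 0x0E500
  0xE500 + 0xF7AB = 0x1DCAB → wrap carry → 0xDCAC
One's-complement sum = 0xDCAC.
Checksum = ~0xDCAC & 0xFFFF = 0x2353.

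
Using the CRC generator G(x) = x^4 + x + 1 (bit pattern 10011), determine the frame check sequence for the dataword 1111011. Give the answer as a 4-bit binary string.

0110

Append 4 zeros: 11110110000. Divide by 10011 (XOR where the leading bit is 1):
  pos 0: 11110 XOR 10011 = 01101
  pos 1: 11011 XOR 10011 = 01000
  pos 2: 10001 XOR 10011 = 00010
  pos 5: 10000 XOR 10011 = 00011
Remainder (last 4 bits) = 0110. This is the CRC / FCS.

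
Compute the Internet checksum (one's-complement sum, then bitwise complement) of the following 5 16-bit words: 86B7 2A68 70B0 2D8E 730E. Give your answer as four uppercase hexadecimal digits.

One's-complement addition (fold any carry out of bit 15 back into bit 0):
  0x86B7 + 0x2A68 = 0x0B11F
  0xB11F + 0x70B0 = 0x121CF → wrap carry → 0x21D0
  0x21D0 + 0x2D8E = 0x04F5E
  0x4F5E + 0x730E = 0x0C26C
One's-complement sum = 0xC26C.
Checksum = ~0xC26C & 0xFFFF = 0x3D93.

3D93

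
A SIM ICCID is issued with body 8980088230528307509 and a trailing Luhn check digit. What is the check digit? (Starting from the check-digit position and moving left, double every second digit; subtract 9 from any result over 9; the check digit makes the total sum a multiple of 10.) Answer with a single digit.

Partial digits right→left: 9 0 5 7 0 3 8 2 5 0 3 2 8 8 0 0 8 9 8
Double every second digit counting from the check-digit position (so the 1st, 3rd, 5th, ... of the partial from the right).
  doubled (with −9 where >9): 9 1 0 7 1 6 7 0 7 7 → sum 45
  kept as-is: 0 7 3 2 0 2 8 0 9 → sum 31
Total = 45 + 31 = 76.
Check digit = (10 − (76 mod 10)) mod 10 = 4.

4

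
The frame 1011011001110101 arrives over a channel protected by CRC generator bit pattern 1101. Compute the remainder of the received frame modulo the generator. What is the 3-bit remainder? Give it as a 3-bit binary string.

001

Modulo-2 division of 1011011001110101 by 1101:
  pos 0: 1011 XOR 1101 = 0110
  pos 1: 1100 XOR 1101 = 0001
  pos 4: 1110 XOR 1101 = 0011
  pos 6: 1101 XOR 1101 = 0000
  pos 10: 1101 XOR 1101 = 0000
Remainder = 001 (nonzero — an error is detected).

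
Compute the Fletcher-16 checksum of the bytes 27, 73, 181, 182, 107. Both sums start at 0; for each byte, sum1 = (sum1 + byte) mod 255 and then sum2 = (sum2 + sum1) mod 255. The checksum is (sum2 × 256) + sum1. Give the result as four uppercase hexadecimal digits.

A63C

Running sums (mod 255):
  after byte 0 (27): sum1=27, sum2=27
  after byte 1 (73): sum1=100, sum2=127
  after byte 2 (181): sum1=26, sum2=153
  after byte 3 (182): sum1=208, sum2=106
  after byte 4 (107): sum1=60, sum2=166
Checksum = sum2·256 + sum1 = 166·256 + 60 = 42556 = 0xA63C.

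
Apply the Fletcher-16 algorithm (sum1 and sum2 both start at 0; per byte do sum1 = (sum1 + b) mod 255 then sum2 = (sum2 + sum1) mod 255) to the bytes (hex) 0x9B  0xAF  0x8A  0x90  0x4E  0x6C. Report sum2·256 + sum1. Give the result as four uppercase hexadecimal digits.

F821

Running sums (mod 255):
  after byte 0 (0x9B): sum1=155, sum2=155
  after byte 1 (0xAF): sum1=75, sum2=230
  after byte 2 (0x8A): sum1=213, sum2=188
  after byte 3 (0x90): sum1=102, sum2=35
  after byte 4 (0x4E): sum1=180, sum2=215
  after byte 5 (0x6C): sum1=33, sum2=248
Checksum = sum2·256 + sum1 = 248·256 + 33 = 63521 = 0xF821.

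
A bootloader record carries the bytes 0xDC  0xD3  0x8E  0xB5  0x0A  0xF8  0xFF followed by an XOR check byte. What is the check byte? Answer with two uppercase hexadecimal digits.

XOR the bytes together:
  start with 0xDC
  0xDC ⊕ 0xD3 = 0x0F
  0x0F ⊕ 0x8E = 0x81
  0x81 ⊕ 0xB5 = 0x34
  0x34 ⊕ 0x0A = 0x3E
  0x3E ⊕ 0xF8 = 0xC6
  0xC6 ⊕ 0xFF = 0x39

39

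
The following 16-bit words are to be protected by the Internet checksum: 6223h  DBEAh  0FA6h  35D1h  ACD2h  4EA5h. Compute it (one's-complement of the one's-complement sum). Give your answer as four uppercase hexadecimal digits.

One's-complement addition (fold any carry out of bit 15 back into bit 0):
  0x6223 + 0xDBEA = 0x13E0D → wrap carry → 0x3E0E
  0x3E0E + 0x0FA6 = 0x04DB4
  0x4DB4 + 0x35D1 = 0x08385
  0x8385 + 0xACD2 = 0x13057 → wrap carry → 0x3058
  0x3058 + 0x4EA5 = 0x07EFD
One's-complement sum = 0x7EFD.
Checksum = ~0x7EFD & 0xFFFF = 0x8102.

8102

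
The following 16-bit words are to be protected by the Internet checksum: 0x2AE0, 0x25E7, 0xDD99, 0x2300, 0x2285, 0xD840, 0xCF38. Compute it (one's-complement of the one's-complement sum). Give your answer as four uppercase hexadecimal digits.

E49F

One's-complement addition (fold any carry out of bit 15 back into bit 0):
  0x2AE0 + 0x25E7 = 0x050C7
  0x50C7 + 0xDD99 = 0x12E60 → wrap carry → 0x2E61
  0x2E61 + 0x2300 = 0x05161
  0x5161 + 0x2285 = 0x073E6
  0x73E6 + 0xD840 = 0x14C26 → wrap carry → 0x4C27
  0x4C27 + 0xCF38 = 0x11B5F → wrap carry → 0x1B60
One's-complement sum = 0x1B60.
Checksum = ~0x1B60 & 0xFFFF = 0xE49F.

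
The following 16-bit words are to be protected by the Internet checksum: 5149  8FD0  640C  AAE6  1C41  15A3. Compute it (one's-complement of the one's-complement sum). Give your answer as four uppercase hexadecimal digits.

DE0E

One's-complement addition (fold any carry out of bit 15 back into bit 0):
  0x5149 + 0x8FD0 = 0x0E119
  0xE119 + 0x640C = 0x14525 → wrap carry → 0x4526
  0x4526 + 0xAAE6 = 0x0F00C
  0xF00C + 0x1C41 = 0x10C4D → wrap carry → 0x0C4E
  0x0C4E + 0x15A3 = 0x021F1
One's-complement sum = 0x21F1.
Checksum = ~0x21F1 & 0xFFFF = 0xDE0E.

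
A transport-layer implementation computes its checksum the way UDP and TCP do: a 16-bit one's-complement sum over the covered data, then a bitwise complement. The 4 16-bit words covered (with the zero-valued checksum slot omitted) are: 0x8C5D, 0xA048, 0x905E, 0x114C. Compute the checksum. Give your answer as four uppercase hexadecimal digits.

31AF

One's-complement addition (fold any carry out of bit 15 back into bit 0):
  0x8C5D + 0xA048 = 0x12CA5 → wrap carry → 0x2CA6
  0x2CA6 + 0x905E = 0x0BD04
  0xBD04 + 0x114C = 0x0CE50
One's-complement sum = 0xCE50.
Checksum = ~0xCE50 & 0xFFFF = 0x31AF.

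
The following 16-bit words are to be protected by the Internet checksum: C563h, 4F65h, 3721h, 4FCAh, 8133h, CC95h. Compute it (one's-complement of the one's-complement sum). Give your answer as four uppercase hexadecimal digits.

One's-complement addition (fold any carry out of bit 15 back into bit 0):
  0xC563 + 0x4F65 = 0x114C8 → wrap carry → 0x14C9
  0x14C9 + 0x3721 = 0x04BEA
  0x4BEA + 0x4FCA = 0x09BB4
  0x9BB4 + 0x8133 = 0x11CE7 → wrap carry → 0x1CE8
  0x1CE8 + 0xCC95 = 0x0E97D
One's-complement sum = 0xE97D.
Checksum = ~0xE97D & 0xFFFF = 0x1682.

1682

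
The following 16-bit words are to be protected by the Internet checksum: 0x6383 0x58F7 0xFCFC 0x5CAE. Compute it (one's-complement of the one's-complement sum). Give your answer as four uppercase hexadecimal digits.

One's-complement addition (fold any carry out of bit 15 back into bit 0):
  0x6383 + 0x58F7 = 0x0BC7A
  0xBC7A + 0xFCFC = 0x1B976 → wrap carry → 0xB977
  0xB977 + 0x5CAE = 0x11625 → wrap carry → 0x1626
One's-complement sum = 0x1626.
Checksum = ~0x1626 & 0xFFFF = 0xE9D9.

E9D9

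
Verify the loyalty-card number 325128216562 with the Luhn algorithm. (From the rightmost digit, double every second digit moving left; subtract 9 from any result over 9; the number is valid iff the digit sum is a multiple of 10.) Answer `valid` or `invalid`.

From the right, keep odd positions and double even positions (subtract 9 from any doubled value over 9):
  doubled (positions 2,4,...): 3 3 4 4 1 6 → sum 21
  kept (positions 1,3,...): 2 5 1 8 1 2 → sum 19
Total = 40.
40 mod 10 = 0, so the number is valid.

valid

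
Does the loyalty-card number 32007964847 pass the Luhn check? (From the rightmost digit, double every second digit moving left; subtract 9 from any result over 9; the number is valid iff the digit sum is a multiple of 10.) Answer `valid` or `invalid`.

From the right, keep odd positions and double even positions (subtract 9 from any doubled value over 9):
  doubled (positions 2,4,...): 8 8 9 0 4 → sum 29
  kept (positions 1,3,...): 7 8 6 7 0 3 → sum 31
Total = 60.
60 mod 10 = 0, so the number is valid.

valid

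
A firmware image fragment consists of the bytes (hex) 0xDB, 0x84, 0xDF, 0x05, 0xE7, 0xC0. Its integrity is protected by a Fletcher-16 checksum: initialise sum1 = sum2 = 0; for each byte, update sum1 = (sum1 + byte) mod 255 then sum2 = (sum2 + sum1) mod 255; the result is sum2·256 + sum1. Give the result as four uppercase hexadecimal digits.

DCED

Running sums (mod 255):
  after byte 0 (0xDB): sum1=219, sum2=219
  after byte 1 (0x84): sum1=96, sum2=60
  after byte 2 (0xDF): sum1=64, sum2=124
  after byte 3 (0x05): sum1=69, sum2=193
  after byte 4 (0xE7): sum1=45, sum2=238
  after byte 5 (0xC0): sum1=237, sum2=220
Checksum = sum2·256 + sum1 = 220·256 + 237 = 56557 = 0xDCED.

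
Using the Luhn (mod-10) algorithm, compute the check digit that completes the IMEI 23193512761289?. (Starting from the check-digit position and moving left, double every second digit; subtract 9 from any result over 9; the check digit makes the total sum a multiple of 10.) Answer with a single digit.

1

Partial digits right→left: 9 8 2 1 6 7 2 1 5 3 9 1 3 2
Double every second digit counting from the check-digit position (so the 1st, 3rd, 5th, ... of the partial from the right).
  doubled (with −9 where >9): 9 4 3 4 1 9 6 → sum 36
  kept as-is: 8 1 7 1 3 1 2 → sum 23
Total = 36 + 23 = 59.
Check digit = (10 − (59 mod 10)) mod 10 = 1.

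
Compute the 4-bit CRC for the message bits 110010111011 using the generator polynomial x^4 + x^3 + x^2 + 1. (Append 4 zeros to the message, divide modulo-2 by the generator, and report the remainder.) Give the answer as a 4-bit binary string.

0011

Append 4 zeros: 1100101110110000. Divide by 11101 (XOR where the leading bit is 1):
  pos 0: 11001 XOR 11101 = 00100
  pos 2: 10001 XOR 11101 = 01100
  pos 3: 11001 XOR 11101 = 00100
  pos 5: 10010 XOR 11101 = 01111
  pos 6: 11111 XOR 11101 = 00010
  pos 9: 10100 XOR 11101 = 01001
  pos 10: 10010 XOR 11101 = 01111
  pos 11: 11110 XOR 11101 = 00011
Remainder (last 4 bits) = 0011. This is the CRC / FCS.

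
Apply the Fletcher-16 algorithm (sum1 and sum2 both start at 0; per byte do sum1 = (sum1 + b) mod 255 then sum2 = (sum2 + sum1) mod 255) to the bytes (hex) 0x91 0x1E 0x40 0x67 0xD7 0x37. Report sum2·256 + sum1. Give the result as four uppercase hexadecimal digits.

1E66

Running sums (mod 255):
  after byte 0 (0x91): sum1=145, sum2=145
  after byte 1 (0x1E): sum1=175, sum2=65
  after byte 2 (0x40): sum1=239, sum2=49
  after byte 3 (0x67): sum1=87, sum2=136
  after byte 4 (0xD7): sum1=47, sum2=183
  after byte 5 (0x37): sum1=102, sum2=30
Checksum = sum2·256 + sum1 = 30·256 + 102 = 7782 = 0x1E66.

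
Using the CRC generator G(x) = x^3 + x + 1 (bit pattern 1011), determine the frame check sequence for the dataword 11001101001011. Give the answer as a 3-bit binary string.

Append 3 zeros: 11001101001011000. Divide by 1011 (XOR where the leading bit is 1):
  pos 0: 1100 XOR 1011 = 0111
  pos 1: 1111 XOR 1011 = 0100
  pos 2: 1001 XOR 1011 = 0010
  pos 4: 1001 XOR 1011 = 0010
  pos 6: 1000 XOR 1011 = 0011
  pos 8: 1110 XOR 1011 = 0101
  pos 9: 1011 XOR 1011 = 0000
  pos 13: 1000 XOR 1011 = 0011
Remainder (last 3 bits) = 011. This is the CRC / FCS.

011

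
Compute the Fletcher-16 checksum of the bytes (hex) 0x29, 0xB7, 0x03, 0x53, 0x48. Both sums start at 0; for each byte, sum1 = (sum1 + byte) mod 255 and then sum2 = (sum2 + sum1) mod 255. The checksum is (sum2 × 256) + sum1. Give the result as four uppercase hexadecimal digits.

Running sums (mod 255):
  after byte 0 (0x29): sum1=41, sum2=41
  after byte 1 (0xB7): sum1=224, sum2=10
  after byte 2 (0x03): sum1=227, sum2=237
  after byte 3 (0x53): sum1=55, sum2=37
  after byte 4 (0x48): sum1=127, sum2=164
Checksum = sum2·256 + sum1 = 164·256 + 127 = 42111 = 0xA47F.

A47F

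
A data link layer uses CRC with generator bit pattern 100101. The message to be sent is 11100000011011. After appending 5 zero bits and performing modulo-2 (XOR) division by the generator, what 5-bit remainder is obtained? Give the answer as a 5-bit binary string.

10011

Append 5 zeros: 1110000001101100000. Divide by 100101 (XOR where the leading bit is 1):
  pos 0: 111000 XOR 100101 = 011101
  pos 1: 111010 XOR 100101 = 011111
  pos 2: 111110 XOR 100101 = 011011
  pos 3: 110110 XOR 100101 = 010011
  pos 4: 100111 XOR 100101 = 000010
  pos 8: 101011 XOR 100101 = 001110
  pos 10: 111000 XOR 100101 = 011101
  pos 11: 111010 XOR 100101 = 011111
  pos 12: 111110 XOR 100101 = 011011
  pos 13: 110110 XOR 100101 = 010011
Remainder (last 5 bits) = 10011. This is the CRC / FCS.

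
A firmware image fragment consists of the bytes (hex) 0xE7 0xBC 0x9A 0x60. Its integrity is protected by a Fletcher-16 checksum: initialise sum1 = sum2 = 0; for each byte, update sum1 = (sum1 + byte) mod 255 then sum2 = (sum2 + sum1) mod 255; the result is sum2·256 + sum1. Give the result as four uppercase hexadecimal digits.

6B9F

Running sums (mod 255):
  after byte 0 (0xE7): sum1=231, sum2=231
  after byte 1 (0xBC): sum1=164, sum2=140
  after byte 2 (0x9A): sum1=63, sum2=203
  after byte 3 (0x60): sum1=159, sum2=107
Checksum = sum2·256 + sum1 = 107·256 + 159 = 27551 = 0x6B9F.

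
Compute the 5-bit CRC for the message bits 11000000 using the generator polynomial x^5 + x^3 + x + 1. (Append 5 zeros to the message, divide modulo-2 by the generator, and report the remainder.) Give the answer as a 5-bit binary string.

Append 5 zeros: 1100000000000. Divide by 101011 (XOR where the leading bit is 1):
  pos 0: 110000 XOR 101011 = 011011
  pos 1: 110110 XOR 101011 = 011101
  pos 2: 111010 XOR 101011 = 010001
  pos 3: 100010 XOR 101011 = 001001
  pos 5: 100100 XOR 101011 = 001111
  pos 7: 111100 XOR 101011 = 010111
Remainder (last 5 bits) = 10111. This is the CRC / FCS.

10111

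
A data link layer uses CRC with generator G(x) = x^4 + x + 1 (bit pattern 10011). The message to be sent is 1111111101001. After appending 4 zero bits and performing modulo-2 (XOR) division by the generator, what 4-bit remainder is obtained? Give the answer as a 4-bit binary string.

Append 4 zeros: 11111111010010000. Divide by 10011 (XOR where the leading bit is 1):
  pos 0: 11111 XOR 10011 = 01100
  pos 1: 11001 XOR 10011 = 01010
  pos 2: 10101 XOR 10011 = 00110
  pos 4: 11010 XOR 10011 = 01001
  pos 5: 10011 XOR 10011 = 00000
  pos 12: 10000 XOR 10011 = 00011
Remainder (last 4 bits) = 0011. This is the CRC / FCS.

0011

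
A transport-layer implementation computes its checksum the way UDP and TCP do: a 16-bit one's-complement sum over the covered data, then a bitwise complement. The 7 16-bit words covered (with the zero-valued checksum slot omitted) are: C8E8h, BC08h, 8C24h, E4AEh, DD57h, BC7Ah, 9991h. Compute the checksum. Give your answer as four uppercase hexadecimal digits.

One's-complement addition (fold any carry out of bit 15 back into bit 0):
  0xC8E8 + 0xBC08 = 0x184F0 → wrap carry → 0x84F1
  0x84F1 + 0x8C24 = 0x11115 → wrap carry → 0x1116
  0x1116 + 0xE4AE = 0x0F5C4
  0xF5C4 + 0xDD57 = 0x1D31B → wrap carry → 0xD31C
  0xD31C + 0xBC7A = 0x18F96 → wrap carry → 0x8F97
  0x8F97 + 0x9991 = 0x12928 → wrap carry → 0x2929
One's-complement sum = 0x2929.
Checksum = ~0x2929 & 0xFFFF = 0xD6D6.

D6D6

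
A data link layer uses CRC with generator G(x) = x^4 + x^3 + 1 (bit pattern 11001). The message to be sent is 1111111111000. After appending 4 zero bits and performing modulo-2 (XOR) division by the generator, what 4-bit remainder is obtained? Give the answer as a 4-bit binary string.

0001

Append 4 zeros: 11111111110000000. Divide by 11001 (XOR where the leading bit is 1):
  pos 0: 11111 XOR 11001 = 00110
  pos 2: 11011 XOR 11001 = 00010
  pos 5: 10111 XOR 11001 = 01110
  pos 6: 11100 XOR 11001 = 00101
  pos 8: 10100 XOR 11001 = 01101
  pos 9: 11010 XOR 11001 = 00011
  pos 12: 11000 XOR 11001 = 00001
Remainder (last 4 bits) = 0001. This is the CRC / FCS.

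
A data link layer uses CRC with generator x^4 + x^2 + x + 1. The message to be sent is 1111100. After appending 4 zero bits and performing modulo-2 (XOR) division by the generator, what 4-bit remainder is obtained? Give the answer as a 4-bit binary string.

Append 4 zeros: 11111000000. Divide by 10111 (XOR where the leading bit is 1):
  pos 0: 11111 XOR 10111 = 01000
  pos 1: 10000 XOR 10111 = 00111
  pos 3: 11100 XOR 10111 = 01011
  pos 4: 10110 XOR 10111 = 00001
Remainder (last 4 bits) = 0100. This is the CRC / FCS.

0100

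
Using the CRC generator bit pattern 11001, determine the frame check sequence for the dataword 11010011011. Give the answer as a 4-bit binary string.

1100

Append 4 zeros: 110100110110000. Divide by 11001 (XOR where the leading bit is 1):
  pos 0: 11010 XOR 11001 = 00011
  pos 3: 11011 XOR 11001 = 00010
  pos 6: 10011 XOR 11001 = 01010
  pos 7: 10100 XOR 11001 = 01101
  pos 8: 11010 XOR 11001 = 00011
Remainder (last 4 bits) = 1100. This is the CRC / FCS.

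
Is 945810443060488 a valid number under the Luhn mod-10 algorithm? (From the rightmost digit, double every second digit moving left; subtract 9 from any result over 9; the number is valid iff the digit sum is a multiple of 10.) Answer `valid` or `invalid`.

From the right, keep odd positions and double even positions (subtract 9 from any doubled value over 9):
  doubled (positions 2,4,...): 7 0 0 8 0 7 8 → sum 30
  kept (positions 1,3,...): 8 4 6 3 4 1 5 9 → sum 40
Total = 70.
70 mod 10 = 0, so the number is valid.

valid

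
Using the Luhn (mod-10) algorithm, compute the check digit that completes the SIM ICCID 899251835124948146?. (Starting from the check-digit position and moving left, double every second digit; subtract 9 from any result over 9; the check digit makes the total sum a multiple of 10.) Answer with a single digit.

8

Partial digits right→left: 6 4 1 8 4 9 4 2 1 5 3 8 1 5 2 9 9 8
Double every second digit counting from the check-digit position (so the 1st, 3rd, 5th, ... of the partial from the right).
  doubled (with −9 where >9): 3 2 8 8 2 6 2 4 9 → sum 44
  kept as-is: 4 8 9 2 5 8 5 9 8 → sum 58
Total = 44 + 58 = 102.
Check digit = (10 − (102 mod 10)) mod 10 = 8.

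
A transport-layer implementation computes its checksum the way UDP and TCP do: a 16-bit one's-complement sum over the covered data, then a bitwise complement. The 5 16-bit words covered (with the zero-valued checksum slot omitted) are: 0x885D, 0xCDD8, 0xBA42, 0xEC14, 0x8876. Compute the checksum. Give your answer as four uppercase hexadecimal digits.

7AFB

One's-complement addition (fold any carry out of bit 15 back into bit 0):
  0x885D + 0xCDD8 = 0x15635 → wrap carry → 0x5636
  0x5636 + 0xBA42 = 0x11078 → wrap carry → 0x1079
  0x1079 + 0xEC14 = 0x0FC8D
  0xFC8D + 0x8876 = 0x18503 → wrap carry → 0x8504
One's-complement sum = 0x8504.
Checksum = ~0x8504 & 0xFFFF = 0x7AFB.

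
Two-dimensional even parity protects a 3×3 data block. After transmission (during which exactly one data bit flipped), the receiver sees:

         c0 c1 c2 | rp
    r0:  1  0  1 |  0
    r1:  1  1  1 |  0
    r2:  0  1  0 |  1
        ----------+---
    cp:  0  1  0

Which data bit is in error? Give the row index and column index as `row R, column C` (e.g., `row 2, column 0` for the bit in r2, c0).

Recompute each row's even parity and compare to rp:
  r0: data parity 0, sent rp 0 → ok
  r1: data parity 1, sent rp 0 → mismatch
  r2: data parity 1, sent rp 1 → ok
Recompute each column's even parity and compare to cp:
  c0: data parity 0, sent cp 0 → ok
  c1: data parity 0, sent cp 1 → mismatch
  c2: data parity 0, sent cp 0 → ok
Exactly one row (r1) and one column (c1) fail → the flipped bit is at their intersection.

row 1, column 1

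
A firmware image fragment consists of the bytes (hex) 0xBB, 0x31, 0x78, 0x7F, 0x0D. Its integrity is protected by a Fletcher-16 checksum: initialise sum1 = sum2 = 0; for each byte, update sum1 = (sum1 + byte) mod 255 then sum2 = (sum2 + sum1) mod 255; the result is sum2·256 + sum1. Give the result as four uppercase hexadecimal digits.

Running sums (mod 255):
  after byte 0 (0xBB): sum1=187, sum2=187
  after byte 1 (0x31): sum1=236, sum2=168
  after byte 2 (0x78): sum1=101, sum2=14
  after byte 3 (0x7F): sum1=228, sum2=242
  after byte 4 (0x0D): sum1=241, sum2=228
Checksum = sum2·256 + sum1 = 228·256 + 241 = 58609 = 0xE4F1.

E4F1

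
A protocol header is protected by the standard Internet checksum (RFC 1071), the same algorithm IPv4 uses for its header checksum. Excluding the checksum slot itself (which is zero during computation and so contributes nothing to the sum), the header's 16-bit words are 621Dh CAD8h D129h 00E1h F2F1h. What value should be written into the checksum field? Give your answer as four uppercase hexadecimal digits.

0E0D

One's-complement addition (fold any carry out of bit 15 back into bit 0):
  0x621D + 0xCAD8 = 0x12CF5 → wrap carry → 0x2CF6
  0x2CF6 + 0xD129 = 0x0FE1F
  0xFE1F + 0x00E1 = 0x0FF00
  0xFF00 + 0xF2F1 = 0x1F1F1 → wrap carry → 0xF1F2
One's-complement sum = 0xF1F2.
Checksum = ~0xF1F2 & 0xFFFF = 0x0E0D.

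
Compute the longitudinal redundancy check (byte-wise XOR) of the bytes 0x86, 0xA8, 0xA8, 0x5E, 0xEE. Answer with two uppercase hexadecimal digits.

XOR the bytes together:
  start with 0x86
  0x86 ⊕ 0xA8 = 0x2E
  0x2E ⊕ 0xA8 = 0x86
  0x86 ⊕ 0x5E = 0xD8
  0xD8 ⊕ 0xEE = 0x36

36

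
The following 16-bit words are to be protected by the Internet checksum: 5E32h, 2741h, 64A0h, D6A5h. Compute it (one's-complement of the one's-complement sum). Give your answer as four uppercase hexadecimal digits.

3F46

One's-complement addition (fold any carry out of bit 15 back into bit 0):
  0x5E32 + 0x2741 = 0x08573
  0x8573 + 0x64A0 = 0x0EA13
  0xEA13 + 0xD6A5 = 0x1C0B8 → wrap carry → 0xC0B9
One's-complement sum = 0xC0B9.
Checksum = ~0xC0B9 & 0xFFFF = 0x3F46.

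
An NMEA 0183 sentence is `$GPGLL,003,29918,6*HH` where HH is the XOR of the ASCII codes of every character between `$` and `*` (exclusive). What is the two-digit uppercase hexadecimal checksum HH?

XOR the ASCII codes of the payload characters:
  'G' = 0x47 → acc = 0x47
  'P' = 0x50 → acc = 0x17
  'G' = 0x47 → acc = 0x50
  'L' = 0x4C → acc = 0x1C
  'L' = 0x4C → acc = 0x50
  ',' = 0x2C → acc = 0x7C
  '0' = 0x30 → acc = 0x4C
  '0' = 0x30 → acc = 0x7C
  '3' = 0x33 → acc = 0x4F
  ',' = 0x2C → acc = 0x63
  '2' = 0x32 → acc = 0x51
  '9' = 0x39 → acc = 0x68
  '9' = 0x39 → acc = 0x51
  '1' = 0x31 → acc = 0x60
  '8' = 0x38 → acc = 0x58
  ',' = 0x2C → acc = 0x74
  '6' = 0x36 → acc = 0x42
Checksum = 0x42.

42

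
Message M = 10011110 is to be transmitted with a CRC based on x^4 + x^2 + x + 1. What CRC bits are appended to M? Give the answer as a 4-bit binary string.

0001

Append 4 zeros: 100111100000. Divide by 10111 (XOR where the leading bit is 1):
  pos 0: 10011 XOR 10111 = 00100
  pos 2: 10011 XOR 10111 = 00100
  pos 4: 10000 XOR 10111 = 00111
  pos 6: 11100 XOR 10111 = 01011
  pos 7: 10110 XOR 10111 = 00001
Remainder (last 4 bits) = 0001. This is the CRC / FCS.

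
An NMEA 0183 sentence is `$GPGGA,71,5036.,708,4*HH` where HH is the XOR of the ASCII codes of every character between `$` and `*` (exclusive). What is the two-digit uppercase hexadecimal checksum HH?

75

XOR the ASCII codes of the payload characters:
  'G' = 0x47 → acc = 0x47
  'P' = 0x50 → acc = 0x17
  'G' = 0x47 → acc = 0x50
  'G' = 0x47 → acc = 0x17
  'A' = 0x41 → acc = 0x56
  ',' = 0x2C → acc = 0x7A
  '7' = 0x37 → acc = 0x4D
  '1' = 0x31 → acc = 0x7C
  ',' = 0x2C → acc = 0x50
  '5' = 0x35 → acc = 0x65
  '0' = 0x30 → acc = 0x55
  '3' = 0x33 → acc = 0x66
  '6' = 0x36 → acc = 0x50
  '.' = 0x2E → acc = 0x7E
  ',' = 0x2C → acc = 0x52
  '7' = 0x37 → acc = 0x65
  '0' = 0x30 → acc = 0x55
  '8' = 0x38 → acc = 0x6D
  ',' = 0x2C → acc = 0x41
  '4' = 0x34 → acc = 0x75
Checksum = 0x75.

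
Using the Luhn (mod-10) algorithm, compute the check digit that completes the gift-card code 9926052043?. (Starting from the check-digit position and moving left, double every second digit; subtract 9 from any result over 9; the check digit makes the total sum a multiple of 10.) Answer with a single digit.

4

Partial digits right→left: 3 4 0 2 5 0 6 2 9 9
Double every second digit counting from the check-digit position (so the 1st, 3rd, 5th, ... of the partial from the right).
  doubled (with −9 where >9): 6 0 1 3 9 → sum 19
  kept as-is: 4 2 0 2 9 → sum 17
Total = 19 + 17 = 36.
Check digit = (10 − (36 mod 10)) mod 10 = 4.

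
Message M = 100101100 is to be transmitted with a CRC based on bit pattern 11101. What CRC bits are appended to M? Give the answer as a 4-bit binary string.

Append 4 zeros: 1001011000000. Divide by 11101 (XOR where the leading bit is 1):
  pos 0: 10010 XOR 11101 = 01111
  pos 1: 11111 XOR 11101 = 00010
  pos 4: 10100 XOR 11101 = 01001
  pos 5: 10010 XOR 11101 = 01111
  pos 6: 11110 XOR 11101 = 00011
Remainder (last 4 bits) = 1100. This is the CRC / FCS.

1100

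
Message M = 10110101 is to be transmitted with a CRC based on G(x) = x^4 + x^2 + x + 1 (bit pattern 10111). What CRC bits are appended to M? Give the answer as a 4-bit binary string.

1101

Append 4 zeros: 101101010000. Divide by 10111 (XOR where the leading bit is 1):
  pos 0: 10110 XOR 10111 = 00001
  pos 4: 11010 XOR 10111 = 01101
  pos 5: 11010 XOR 10111 = 01101
  pos 6: 11010 XOR 10111 = 01101
  pos 7: 11010 XOR 10111 = 01101
Remainder (last 4 bits) = 1101. This is the CRC / FCS.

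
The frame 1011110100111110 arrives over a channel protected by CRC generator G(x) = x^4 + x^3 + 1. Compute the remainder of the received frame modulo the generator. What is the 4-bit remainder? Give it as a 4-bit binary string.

0001

Modulo-2 division of 1011110100111110 by 11001:
  pos 0: 10111 XOR 11001 = 01110
  pos 1: 11101 XOR 11001 = 00100
  pos 3: 10001 XOR 11001 = 01000
  pos 4: 10000 XOR 11001 = 01001
  pos 5: 10010 XOR 11001 = 01011
  pos 6: 10111 XOR 11001 = 01110
  pos 7: 11101 XOR 11001 = 00100
  pos 9: 10011 XOR 11001 = 01010
  pos 10: 10101 XOR 11001 = 01100
  pos 11: 11000 XOR 11001 = 00001
Remainder = 0001 (nonzero — an error is detected).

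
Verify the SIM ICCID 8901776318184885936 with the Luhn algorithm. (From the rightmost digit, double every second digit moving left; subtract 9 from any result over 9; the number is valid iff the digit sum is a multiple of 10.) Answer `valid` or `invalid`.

valid

From the right, keep odd positions and double even positions (subtract 9 from any doubled value over 9):
  doubled (positions 2,4,...): 6 1 7 7 7 6 5 2 9 → sum 50
  kept (positions 1,3,...): 6 9 8 4 1 1 6 7 0 8 → sum 50
Total = 100.
100 mod 10 = 0, so the number is valid.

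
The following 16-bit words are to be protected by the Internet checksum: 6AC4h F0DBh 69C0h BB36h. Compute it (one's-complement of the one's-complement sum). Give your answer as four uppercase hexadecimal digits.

One's-complement addition (fold any carry out of bit 15 back into bit 0):
  0x6AC4 + 0xF0DB = 0x15B9F → wrap carry → 0x5BA0
  0x5BA0 + 0x69C0 = 0x0C560
  0xC560 + 0xBB36 = 0x18096 → wrap carry → 0x8097
One's-complement sum = 0x8097.
Checksum = ~0x8097 & 0xFFFF = 0x7F68.

7F68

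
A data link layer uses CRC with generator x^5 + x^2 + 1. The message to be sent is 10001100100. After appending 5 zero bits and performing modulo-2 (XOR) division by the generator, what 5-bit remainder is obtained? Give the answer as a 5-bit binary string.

Append 5 zeros: 1000110010000000. Divide by 100101 (XOR where the leading bit is 1):
  pos 0: 100011 XOR 100101 = 000110
  pos 3: 110001 XOR 100101 = 010100
  pos 4: 101000 XOR 100101 = 001101
  pos 6: 110100 XOR 100101 = 010001
  pos 7: 100010 XOR 100101 = 000111
  pos 10: 111000 XOR 100101 = 011101
Remainder (last 5 bits) = 11101. This is the CRC / FCS.

11101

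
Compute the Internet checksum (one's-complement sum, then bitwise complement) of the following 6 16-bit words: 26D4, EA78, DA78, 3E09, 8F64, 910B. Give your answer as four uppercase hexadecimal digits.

One's-complement addition (fold any carry out of bit 15 back into bit 0):
  0x26D4 + 0xEA78 = 0x1114C → wrap carry → 0x114D
  0x114D + 0xDA78 = 0x0EBC5
  0xEBC5 + 0x3E09 = 0x129CE → wrap carry → 0x29CF
  0x29CF + 0x8F64 = 0x0B933
  0xB933 + 0x910B = 0x14A3E → wrap carry → 0x4A3F
One's-complement sum = 0x4A3F.
Checksum = ~0x4A3F & 0xFFFF = 0xB5C0.

B5C0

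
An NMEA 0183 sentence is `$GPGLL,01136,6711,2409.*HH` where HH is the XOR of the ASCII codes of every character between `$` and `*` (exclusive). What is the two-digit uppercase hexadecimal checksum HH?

XOR the ASCII codes of the payload characters:
  'G' = 0x47 → acc = 0x47
  'P' = 0x50 → acc = 0x17
  'G' = 0x47 → acc = 0x50
  'L' = 0x4C → acc = 0x1C
  'L' = 0x4C → acc = 0x50
  ',' = 0x2C → acc = 0x7C
  '0' = 0x30 → acc = 0x4C
  '1' = 0x31 → acc = 0x7D
  '1' = 0x31 → acc = 0x4C
  '3' = 0x33 → acc = 0x7F
  '6' = 0x36 → acc = 0x49
  ',' = 0x2C → acc = 0x65
  '6' = 0x36 → acc = 0x53
  '7' = 0x37 → acc = 0x64
  '1' = 0x31 → acc = 0x55
  '1' = 0x31 → acc = 0x64
  ',' = 0x2C → acc = 0x48
  '2' = 0x32 → acc = 0x7A
  '4' = 0x34 → acc = 0x4E
  '0' = 0x30 → acc = 0x7E
  '9' = 0x39 → acc = 0x47
  '.' = 0x2E → acc = 0x69
Checksum = 0x69.

69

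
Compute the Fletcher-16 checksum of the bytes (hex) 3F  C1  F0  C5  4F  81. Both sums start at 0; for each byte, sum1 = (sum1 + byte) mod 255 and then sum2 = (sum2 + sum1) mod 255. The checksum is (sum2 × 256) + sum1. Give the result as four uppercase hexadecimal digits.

Running sums (mod 255):
  after byte 0 (3F): sum1=63, sum2=63
  after byte 1 (C1): sum1=1, sum2=64
  after byte 2 (F0): sum1=241, sum2=50
  after byte 3 (C5): sum1=183, sum2=233
  after byte 4 (4F): sum1=7, sum2=240
  after byte 5 (81): sum1=136, sum2=121
Checksum = sum2·256 + sum1 = 121·256 + 136 = 31112 = 0x7988.

7988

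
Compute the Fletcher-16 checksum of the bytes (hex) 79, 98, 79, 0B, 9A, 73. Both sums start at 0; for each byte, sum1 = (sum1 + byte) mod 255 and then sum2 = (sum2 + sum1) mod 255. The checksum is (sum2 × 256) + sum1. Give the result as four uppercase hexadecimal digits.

Running sums (mod 255):
  after byte 0 (79): sum1=121, sum2=121
  after byte 1 (98): sum1=18, sum2=139
  after byte 2 (79): sum1=139, sum2=23
  after byte 3 (0B): sum1=150, sum2=173
  after byte 4 (9A): sum1=49, sum2=222
  after byte 5 (73): sum1=164, sum2=131
Checksum = sum2·256 + sum1 = 131·256 + 164 = 33700 = 0x83A4.

83A4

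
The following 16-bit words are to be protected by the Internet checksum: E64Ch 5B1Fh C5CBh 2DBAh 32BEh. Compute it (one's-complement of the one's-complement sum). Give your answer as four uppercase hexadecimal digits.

984F

One's-complement addition (fold any carry out of bit 15 back into bit 0):
  0xE64C + 0x5B1F = 0x1416B → wrap carry → 0x416C
  0x416C + 0xC5CB = 0x10737 → wrap carry → 0x0738
  0x0738 + 0x2DBA = 0x034F2
  0x34F2 + 0x32BE = 0x067B0
One's-complement sum = 0x67B0.
Checksum = ~0x67B0 & 0xFFFF = 0x984F.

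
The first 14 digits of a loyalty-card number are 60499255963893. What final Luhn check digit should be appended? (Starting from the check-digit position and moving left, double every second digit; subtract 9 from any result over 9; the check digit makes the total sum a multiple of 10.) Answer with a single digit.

Partial digits right→left: 3 9 8 3 6 9 5 5 2 9 9 4 0 6
Double every second digit counting from the check-digit position (so the 1st, 3rd, 5th, ... of the partial from the right).
  doubled (with −9 where >9): 6 7 3 1 4 9 0 → sum 30
  kept as-is: 9 3 9 5 9 4 6 → sum 45
Total = 30 + 45 = 75.
Check digit = (10 − (75 mod 10)) mod 10 = 5.

5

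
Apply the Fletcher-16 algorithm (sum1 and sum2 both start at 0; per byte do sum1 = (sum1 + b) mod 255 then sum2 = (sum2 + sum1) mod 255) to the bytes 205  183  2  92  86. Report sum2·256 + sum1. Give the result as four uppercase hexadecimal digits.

F83A

Running sums (mod 255):
  after byte 0 (205): sum1=205, sum2=205
  after byte 1 (183): sum1=133, sum2=83
  after byte 2 (2): sum1=135, sum2=218
  after byte 3 (92): sum1=227, sum2=190
  after byte 4 (86): sum1=58, sum2=248
Checksum = sum2·256 + sum1 = 248·256 + 58 = 63546 = 0xF83A.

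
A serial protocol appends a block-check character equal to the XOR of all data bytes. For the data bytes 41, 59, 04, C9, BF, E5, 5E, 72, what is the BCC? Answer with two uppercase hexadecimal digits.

A3

XOR the bytes together:
  start with 0x41
  0x41 ⊕ 0x59 = 0x18
  0x18 ⊕ 0x04 = 0x1C
  0x1C ⊕ 0xC9 = 0xD5
  0xD5 ⊕ 0xBF = 0x6A
  0x6A ⊕ 0xE5 = 0x8F
  0x8F ⊕ 0x5E = 0xD1
  0xD1 ⊕ 0x72 = 0xA3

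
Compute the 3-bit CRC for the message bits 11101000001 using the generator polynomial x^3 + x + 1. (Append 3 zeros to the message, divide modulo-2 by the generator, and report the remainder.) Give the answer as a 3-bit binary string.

011

Append 3 zeros: 11101000001000. Divide by 1011 (XOR where the leading bit is 1):
  pos 0: 1110 XOR 1011 = 0101
  pos 1: 1011 XOR 1011 = 0000
  pos 10: 1000 XOR 1011 = 0011
Remainder (last 3 bits) = 011. This is the CRC / FCS.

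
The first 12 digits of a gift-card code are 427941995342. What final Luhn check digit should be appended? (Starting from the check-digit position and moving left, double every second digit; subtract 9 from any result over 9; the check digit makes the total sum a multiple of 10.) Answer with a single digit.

3

Partial digits right→left: 2 4 3 5 9 9 1 4 9 7 2 4
Double every second digit counting from the check-digit position (so the 1st, 3rd, 5th, ... of the partial from the right).
  doubled (with −9 where >9): 4 6 9 2 9 4 → sum 34
  kept as-is: 4 5 9 4 7 4 → sum 33
Total = 34 + 33 = 67.
Check digit = (10 − (67 mod 10)) mod 10 = 3.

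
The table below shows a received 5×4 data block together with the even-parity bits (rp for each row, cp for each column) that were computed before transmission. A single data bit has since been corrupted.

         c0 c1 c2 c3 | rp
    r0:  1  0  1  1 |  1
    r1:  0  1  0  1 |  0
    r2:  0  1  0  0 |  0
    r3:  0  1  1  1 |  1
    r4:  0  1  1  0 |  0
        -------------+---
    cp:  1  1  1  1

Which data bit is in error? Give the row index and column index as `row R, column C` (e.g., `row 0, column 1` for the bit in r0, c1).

row 2, column 1

Recompute each row's even parity and compare to rp:
  r0: data parity 1, sent rp 1 → ok
  r1: data parity 0, sent rp 0 → ok
  r2: data parity 1, sent rp 0 → mismatch
  r3: data parity 1, sent rp 1 → ok
  r4: data parity 0, sent rp 0 → ok
Recompute each column's even parity and compare to cp:
  c0: data parity 1, sent cp 1 → ok
  c1: data parity 0, sent cp 1 → mismatch
  c2: data parity 1, sent cp 1 → ok
  c3: data parity 1, sent cp 1 → ok
Exactly one row (r2) and one column (c1) fail → the flipped bit is at their intersection.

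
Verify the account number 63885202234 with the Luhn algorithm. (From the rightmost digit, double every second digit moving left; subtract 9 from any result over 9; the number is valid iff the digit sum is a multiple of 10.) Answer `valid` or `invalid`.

From the right, keep odd positions and double even positions (subtract 9 from any doubled value over 9):
  doubled (positions 2,4,...): 6 4 4 7 6 → sum 27
  kept (positions 1,3,...): 4 2 0 5 8 6 → sum 25
Total = 52.
52 mod 10 = 2, so the number is invalid.

invalid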